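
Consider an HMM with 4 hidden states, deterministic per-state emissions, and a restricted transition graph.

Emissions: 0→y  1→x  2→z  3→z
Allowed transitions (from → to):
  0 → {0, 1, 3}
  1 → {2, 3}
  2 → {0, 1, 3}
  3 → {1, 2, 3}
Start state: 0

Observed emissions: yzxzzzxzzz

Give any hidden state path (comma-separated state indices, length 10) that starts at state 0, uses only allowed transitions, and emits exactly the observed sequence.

0,3,1,3,3,2,1,2,3,3

  0: obs=y cand={0} pick 0 [start]
  1: obs=z cand={2,3} pick 3 [0->3 ok]
  2: obs=x cand={1} pick 1 [3->1 ok]
  3: obs=z cand={2,3} pick 3 [1->3 ok]
  4: obs=z cand={2,3} pick 3 [3->3 ok]
  5: obs=z cand={2,3} pick 2 [3->2 ok]
  6: obs=x cand={1} pick 1 [2->1 ok]
  7: obs=z cand={2,3} pick 2 [1->2 ok]
  8: obs=z cand={2,3} pick 3 [2->3 ok]
  9: obs=z cand={2,3} pick 3 [3->3 ok]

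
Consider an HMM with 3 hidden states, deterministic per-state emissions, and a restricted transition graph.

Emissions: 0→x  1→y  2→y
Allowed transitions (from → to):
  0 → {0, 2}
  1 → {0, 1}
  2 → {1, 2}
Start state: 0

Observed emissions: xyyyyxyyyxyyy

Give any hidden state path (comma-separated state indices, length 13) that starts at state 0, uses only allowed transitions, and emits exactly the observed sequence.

  t0 'x' -> {0}, take 0 (start)
  t1 'y' -> {1,2}, take 2 (0->2 ok)
  t2 'y' -> {1,2}, take 1 (2->1 ok)
  t3 'y' -> {1,2}, take 1 (1->1 ok)
  t4 'y' -> {1,2}, take 1 (1->1 ok)
  t5 'x' -> {0}, take 0 (1->0 ok)
  t6 'y' -> {1,2}, take 2 (0->2 ok)
  t7 'y' -> {1,2}, take 2 (2->2 ok)
  t8 'y' -> {1,2}, take 1 (2->1 ok)
  t9 'x' -> {0}, take 0 (1->0 ok)
  t10 'y' -> {1,2}, take 2 (0->2 ok)
  t11 'y' -> {1,2}, take 2 (2->2 ok)
  t12 'y' -> {1,2}, take 1 (2->1 ok)

0,2,1,1,1,0,2,2,1,0,2,2,1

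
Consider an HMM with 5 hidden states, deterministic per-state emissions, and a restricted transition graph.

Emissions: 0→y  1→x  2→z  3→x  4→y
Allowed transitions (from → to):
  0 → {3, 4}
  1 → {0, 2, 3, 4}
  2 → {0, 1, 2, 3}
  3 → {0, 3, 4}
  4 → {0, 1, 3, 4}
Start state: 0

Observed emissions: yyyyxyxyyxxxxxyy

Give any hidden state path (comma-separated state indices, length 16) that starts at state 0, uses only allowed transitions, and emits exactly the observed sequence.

0,4,4,0,3,0,3,4,0,3,3,3,3,3,4,0

  [0] y  {0,4}  => 0  start
  [1] y  {0,4}  => 4  0->4 ok
  [2] y  {0,4}  => 4  4->4 ok
  [3] y  {0,4}  => 0  4->0 ok
  [4] x  {1,3}  => 3  0->3 ok
  [5] y  {0,4}  => 0  3->0 ok
  [6] x  {1,3}  => 3  0->3 ok
  [7] y  {0,4}  => 4  3->4 ok
  [8] y  {0,4}  => 0  4->0 ok
  [9] x  {1,3}  => 3  0->3 ok
  [10] x  {1,3}  => 3  3->3 ok
  [11] x  {1,3}  => 3  3->3 ok
  [12] x  {1,3}  => 3  3->3 ok
  [13] x  {1,3}  => 3  3->3 ok
  [14] y  {0,4}  => 4  3->4 ok
  [15] y  {0,4}  => 0  4->0 ok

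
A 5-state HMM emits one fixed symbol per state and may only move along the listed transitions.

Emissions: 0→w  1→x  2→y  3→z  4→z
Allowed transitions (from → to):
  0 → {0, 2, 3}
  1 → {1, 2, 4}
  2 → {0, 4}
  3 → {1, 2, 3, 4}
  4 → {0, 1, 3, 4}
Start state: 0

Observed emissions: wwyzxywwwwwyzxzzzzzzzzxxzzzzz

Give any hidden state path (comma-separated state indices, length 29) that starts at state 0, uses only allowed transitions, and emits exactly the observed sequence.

0,0,2,4,1,2,0,0,0,0,0,2,4,1,4,3,4,4,3,4,4,4,1,1,4,3,3,4,4

  pos 0: w in {0}, choose 0; start
  pos 1: w in {0}, choose 0; 0->0 ok
  pos 2: y in {2}, choose 2; 0->2 ok
  pos 3: z in {3,4}, choose 4; 2->4 ok
  pos 4: x in {1}, choose 1; 4->1 ok
  pos 5: y in {2}, choose 2; 1->2 ok
  pos 6: w in {0}, choose 0; 2->0 ok
  pos 7: w in {0}, choose 0; 0->0 ok
  pos 8: w in {0}, choose 0; 0->0 ok
  pos 9: w in {0}, choose 0; 0->0 ok
  pos 10: w in {0}, choose 0; 0->0 ok
  pos 11: y in {2}, choose 2; 0->2 ok
  pos 12: z in {3,4}, choose 4; 2->4 ok
  pos 13: x in {1}, choose 1; 4->1 ok
  pos 14: z in {3,4}, choose 4; 1->4 ok
  pos 15: z in {3,4}, choose 3; 4->3 ok
  pos 16: z in {3,4}, choose 4; 3->4 ok
  pos 17: z in {3,4}, choose 4; 4->4 ok
  pos 18: z in {3,4}, choose 3; 4->3 ok
  pos 19: z in {3,4}, choose 4; 3->4 ok
  pos 20: z in {3,4}, choose 4; 4->4 ok
  pos 21: z in {3,4}, choose 4; 4->4 ok
  pos 22: x in {1}, choose 1; 4->1 ok
  pos 23: x in {1}, choose 1; 1->1 ok
  pos 24: z in {3,4}, choose 4; 1->4 ok
  pos 25: z in {3,4}, choose 3; 4->3 ok
  pos 26: z in {3,4}, choose 3; 3->3 ok
  pos 27: z in {3,4}, choose 4; 3->4 ok
  pos 28: z in {3,4}, choose 4; 4->4 ok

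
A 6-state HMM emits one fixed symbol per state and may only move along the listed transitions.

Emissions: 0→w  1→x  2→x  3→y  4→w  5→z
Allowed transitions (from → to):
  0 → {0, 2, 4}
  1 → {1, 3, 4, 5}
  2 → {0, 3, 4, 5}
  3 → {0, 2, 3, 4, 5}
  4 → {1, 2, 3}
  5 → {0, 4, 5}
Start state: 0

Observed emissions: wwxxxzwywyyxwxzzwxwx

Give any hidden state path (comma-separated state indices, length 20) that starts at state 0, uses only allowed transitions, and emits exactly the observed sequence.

  0: obs=w cand={0,4} pick 0 [start]
  1: obs=w cand={0,4} pick 4 [0->4 ok]
  2: obs=x cand={1,2} pick 1 [4->1 ok]
  3: obs=x cand={1,2} pick 1 [1->1 ok]
  4: obs=x cand={1,2} pick 1 [1->1 ok]
  5: obs=z cand={5} pick 5 [1->5 ok]
  6: obs=w cand={0,4} pick 4 [5->4 ok]
  7: obs=y cand={3} pick 3 [4->3 ok]
  8: obs=w cand={0,4} pick 4 [3->4 ok]
  9: obs=y cand={3} pick 3 [4->3 ok]
  10: obs=y cand={3} pick 3 [3->3 ok]
  11: obs=x cand={1,2} pick 2 [3->2 ok]
  12: obs=w cand={0,4} pick 0 [2->0 ok]
  13: obs=x cand={1,2} pick 2 [0->2 ok]
  14: obs=z cand={5} pick 5 [2->5 ok]
  15: obs=z cand={5} pick 5 [5->5 ok]
  16: obs=w cand={0,4} pick 4 [5->4 ok]
  17: obs=x cand={1,2} pick 1 [4->1 ok]
  18: obs=w cand={0,4} pick 4 [1->4 ok]
  19: obs=x cand={1,2} pick 2 [4->2 ok]

0,4,1,1,1,5,4,3,4,3,3,2,0,2,5,5,4,1,4,2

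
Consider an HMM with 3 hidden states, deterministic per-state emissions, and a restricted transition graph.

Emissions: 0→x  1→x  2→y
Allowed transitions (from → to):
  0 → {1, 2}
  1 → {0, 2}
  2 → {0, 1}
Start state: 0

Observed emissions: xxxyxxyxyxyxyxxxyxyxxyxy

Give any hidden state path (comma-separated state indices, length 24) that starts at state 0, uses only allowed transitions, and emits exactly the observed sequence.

0,1,0,2,1,0,2,0,2,1,2,0,2,0,1,0,2,1,2,0,1,2,0,2

  0: obs=x cand={0,1} pick 0 [start]
  1: obs=x cand={0,1} pick 1 [0->1 ok]
  2: obs=x cand={0,1} pick 0 [1->0 ok]
  3: obs=y cand={2} pick 2 [0->2 ok]
  4: obs=x cand={0,1} pick 1 [2->1 ok]
  5: obs=x cand={0,1} pick 0 [1->0 ok]
  6: obs=y cand={2} pick 2 [0->2 ok]
  7: obs=x cand={0,1} pick 0 [2->0 ok]
  8: obs=y cand={2} pick 2 [0->2 ok]
  9: obs=x cand={0,1} pick 1 [2->1 ok]
  10: obs=y cand={2} pick 2 [1->2 ok]
  11: obs=x cand={0,1} pick 0 [2->0 ok]
  12: obs=y cand={2} pick 2 [0->2 ok]
  13: obs=x cand={0,1} pick 0 [2->0 ok]
  14: obs=x cand={0,1} pick 1 [0->1 ok]
  15: obs=x cand={0,1} pick 0 [1->0 ok]
  16: obs=y cand={2} pick 2 [0->2 ok]
  17: obs=x cand={0,1} pick 1 [2->1 ok]
  18: obs=y cand={2} pick 2 [1->2 ok]
  19: obs=x cand={0,1} pick 0 [2->0 ok]
  20: obs=x cand={0,1} pick 1 [0->1 ok]
  21: obs=y cand={2} pick 2 [1->2 ok]
  22: obs=x cand={0,1} pick 0 [2->0 ok]
  23: obs=y cand={2} pick 2 [0->2 ok]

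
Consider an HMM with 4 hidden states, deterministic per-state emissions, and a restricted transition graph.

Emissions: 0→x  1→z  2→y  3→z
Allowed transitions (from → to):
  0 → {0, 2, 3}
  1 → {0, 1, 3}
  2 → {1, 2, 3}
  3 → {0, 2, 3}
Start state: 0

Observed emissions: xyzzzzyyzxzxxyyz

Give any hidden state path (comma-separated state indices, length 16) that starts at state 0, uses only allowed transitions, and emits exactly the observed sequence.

0,2,1,1,3,3,2,2,1,0,3,0,0,2,2,1

  [0] x  {0}  => 0  start
  [1] y  {2}  => 2  0->2 ok
  [2] z  {1,3}  => 1  2->1 ok
  [3] z  {1,3}  => 1  1->1 ok
  [4] z  {1,3}  => 3  1->3 ok
  [5] z  {1,3}  => 3  3->3 ok
  [6] y  {2}  => 2  3->2 ok
  [7] y  {2}  => 2  2->2 ok
  [8] z  {1,3}  => 1  2->1 ok
  [9] x  {0}  => 0  1->0 ok
  [10] z  {1,3}  => 3  0->3 ok
  [11] x  {0}  => 0  3->0 ok
  [12] x  {0}  => 0  0->0 ok
  [13] y  {2}  => 2  0->2 ok
  [14] y  {2}  => 2  2->2 ok
  [15] z  {1,3}  => 1  2->1 ok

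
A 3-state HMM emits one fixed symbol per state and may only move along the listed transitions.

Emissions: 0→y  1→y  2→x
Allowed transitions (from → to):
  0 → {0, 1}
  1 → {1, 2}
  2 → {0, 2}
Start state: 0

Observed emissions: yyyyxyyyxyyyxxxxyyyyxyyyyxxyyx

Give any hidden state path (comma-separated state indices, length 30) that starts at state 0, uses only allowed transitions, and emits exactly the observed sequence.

  0: obs=y cand={0,1} pick 0 [start]
  1: obs=y cand={0,1} pick 0 [0->0 ok]
  2: obs=y cand={0,1} pick 0 [0->0 ok]
  3: obs=y cand={0,1} pick 1 [0->1 ok]
  4: obs=x cand={2} pick 2 [1->2 ok]
  5: obs=y cand={0,1} pick 0 [2->0 ok]
  6: obs=y cand={0,1} pick 0 [0->0 ok]
  7: obs=y cand={0,1} pick 1 [0->1 ok]
  8: obs=x cand={2} pick 2 [1->2 ok]
  9: obs=y cand={0,1} pick 0 [2->0 ok]
  10: obs=y cand={0,1} pick 0 [0->0 ok]
  11: obs=y cand={0,1} pick 1 [0->1 ok]
  12: obs=x cand={2} pick 2 [1->2 ok]
  13: obs=x cand={2} pick 2 [2->2 ok]
  14: obs=x cand={2} pick 2 [2->2 ok]
  15: obs=x cand={2} pick 2 [2->2 ok]
  16: obs=y cand={0,1} pick 0 [2->0 ok]
  17: obs=y cand={0,1} pick 0 [0->0 ok]
  18: obs=y cand={0,1} pick 0 [0->0 ok]
  19: obs=y cand={0,1} pick 1 [0->1 ok]
  20: obs=x cand={2} pick 2 [1->2 ok]
  21: obs=y cand={0,1} pick 0 [2->0 ok]
  22: obs=y cand={0,1} pick 0 [0->0 ok]
  23: obs=y cand={0,1} pick 0 [0->0 ok]
  24: obs=y cand={0,1} pick 1 [0->1 ok]
  25: obs=x cand={2} pick 2 [1->2 ok]
  26: obs=x cand={2} pick 2 [2->2 ok]
  27: obs=y cand={0,1} pick 0 [2->0 ok]
  28: obs=y cand={0,1} pick 1 [0->1 ok]
  29: obs=x cand={2} pick 2 [1->2 ok]

0,0,0,1,2,0,0,1,2,0,0,1,2,2,2,2,0,0,0,1,2,0,0,0,1,2,2,0,1,2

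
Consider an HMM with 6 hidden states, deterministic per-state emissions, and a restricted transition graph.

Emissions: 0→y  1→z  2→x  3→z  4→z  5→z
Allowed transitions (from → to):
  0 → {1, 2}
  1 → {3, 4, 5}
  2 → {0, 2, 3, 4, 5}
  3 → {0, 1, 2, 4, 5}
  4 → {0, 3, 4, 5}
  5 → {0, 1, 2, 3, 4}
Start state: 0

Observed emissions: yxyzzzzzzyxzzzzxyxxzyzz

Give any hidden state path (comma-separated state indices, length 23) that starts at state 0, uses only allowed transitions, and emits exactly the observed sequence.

0,2,0,1,4,4,3,4,3,0,2,5,4,4,5,2,0,2,2,4,0,1,4

  [0] y  {0}  => 0  start
  [1] x  {2}  => 2  0->2 ok
  [2] y  {0}  => 0  2->0 ok
  [3] z  {1,3,4,5}  => 1  0->1 ok
  [4] z  {1,3,4,5}  => 4  1->4 ok
  [5] z  {1,3,4,5}  => 4  4->4 ok
  [6] z  {1,3,4,5}  => 3  4->3 ok
  [7] z  {1,3,4,5}  => 4  3->4 ok
  [8] z  {1,3,4,5}  => 3  4->3 ok
  [9] y  {0}  => 0  3->0 ok
  [10] x  {2}  => 2  0->2 ok
  [11] z  {1,3,4,5}  => 5  2->5 ok
  [12] z  {1,3,4,5}  => 4  5->4 ok
  [13] z  {1,3,4,5}  => 4  4->4 ok
  [14] z  {1,3,4,5}  => 5  4->5 ok
  [15] x  {2}  => 2  5->2 ok
  [16] y  {0}  => 0  2->0 ok
  [17] x  {2}  => 2  0->2 ok
  [18] x  {2}  => 2  2->2 ok
  [19] z  {1,3,4,5}  => 4  2->4 ok
  [20] y  {0}  => 0  4->0 ok
  [21] z  {1,3,4,5}  => 1  0->1 ok
  [22] z  {1,3,4,5}  => 4  1->4 ok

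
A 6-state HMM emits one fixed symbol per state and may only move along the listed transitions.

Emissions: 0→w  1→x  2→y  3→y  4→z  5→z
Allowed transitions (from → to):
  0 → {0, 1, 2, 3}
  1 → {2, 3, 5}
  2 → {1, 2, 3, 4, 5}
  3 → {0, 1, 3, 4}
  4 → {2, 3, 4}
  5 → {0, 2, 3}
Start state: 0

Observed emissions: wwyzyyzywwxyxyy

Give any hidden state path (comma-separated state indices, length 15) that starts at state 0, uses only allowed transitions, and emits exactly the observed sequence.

0,0,2,5,3,3,4,3,0,0,1,3,1,3,3

  t0 'w' -> {0}, take 0 (start)
  t1 'w' -> {0}, take 0 (0->0 ok)
  t2 'y' -> {2,3}, take 2 (0->2 ok)
  t3 'z' -> {4,5}, take 5 (2->5 ok)
  t4 'y' -> {2,3}, take 3 (5->3 ok)
  t5 'y' -> {2,3}, take 3 (3->3 ok)
  t6 'z' -> {4,5}, take 4 (3->4 ok)
  t7 'y' -> {2,3}, take 3 (4->3 ok)
  t8 'w' -> {0}, take 0 (3->0 ok)
  t9 'w' -> {0}, take 0 (0->0 ok)
  t10 'x' -> {1}, take 1 (0->1 ok)
  t11 'y' -> {2,3}, take 3 (1->3 ok)
  t12 'x' -> {1}, take 1 (3->1 ok)
  t13 'y' -> {2,3}, take 3 (1->3 ok)
  t14 'y' -> {2,3}, take 3 (3->3 ok)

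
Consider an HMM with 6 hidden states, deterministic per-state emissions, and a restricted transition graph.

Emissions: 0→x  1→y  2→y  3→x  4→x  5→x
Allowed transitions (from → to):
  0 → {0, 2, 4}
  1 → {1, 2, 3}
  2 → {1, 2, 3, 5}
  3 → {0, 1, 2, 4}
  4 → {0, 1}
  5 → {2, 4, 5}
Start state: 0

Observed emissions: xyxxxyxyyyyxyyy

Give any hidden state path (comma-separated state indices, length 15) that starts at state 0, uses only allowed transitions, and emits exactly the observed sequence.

  t0 'x' -> {0,3,4,5}, take 0 (start)
  t1 'y' -> {1,2}, take 2 (0->2 ok)
  t2 'x' -> {0,3,4,5}, take 5 (2->5 ok)
  t3 'x' -> {0,3,4,5}, take 4 (5->4 ok)
  t4 'x' -> {0,3,4,5}, take 0 (4->0 ok)
  t5 'y' -> {1,2}, take 2 (0->2 ok)
  t6 'x' -> {0,3,4,5}, take 3 (2->3 ok)
  t7 'y' -> {1,2}, take 1 (3->1 ok)
  t8 'y' -> {1,2}, take 1 (1->1 ok)
  t9 'y' -> {1,2}, take 1 (1->1 ok)
  t10 'y' -> {1,2}, take 2 (1->2 ok)
  t11 'x' -> {0,3,4,5}, take 3 (2->3 ok)
  t12 'y' -> {1,2}, take 1 (3->1 ok)
  t13 'y' -> {1,2}, take 1 (1->1 ok)
  t14 'y' -> {1,2}, take 2 (1->2 ok)

0,2,5,4,0,2,3,1,1,1,2,3,1,1,2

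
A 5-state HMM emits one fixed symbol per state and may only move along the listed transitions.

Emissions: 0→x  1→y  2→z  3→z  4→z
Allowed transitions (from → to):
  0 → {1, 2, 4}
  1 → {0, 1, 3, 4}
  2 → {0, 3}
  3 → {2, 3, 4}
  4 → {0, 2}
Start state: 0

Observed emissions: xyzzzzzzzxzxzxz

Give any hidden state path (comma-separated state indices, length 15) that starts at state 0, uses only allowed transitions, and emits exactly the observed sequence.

  0: obs=x cand={0} pick 0 [start]
  1: obs=y cand={1} pick 1 [0->1 ok]
  2: obs=z cand={2,3,4} pick 3 [1->3 ok]
  3: obs=z cand={2,3,4} pick 3 [3->3 ok]
  4: obs=z cand={2,3,4} pick 3 [3->3 ok]
  5: obs=z cand={2,3,4} pick 3 [3->3 ok]
  6: obs=z cand={2,3,4} pick 3 [3->3 ok]
  7: obs=z cand={2,3,4} pick 3 [3->3 ok]
  8: obs=z cand={2,3,4} pick 2 [3->2 ok]
  9: obs=x cand={0} pick 0 [2->0 ok]
  10: obs=z cand={2,3,4} pick 4 [0->4 ok]
  11: obs=x cand={0} pick 0 [4->0 ok]
  12: obs=z cand={2,3,4} pick 2 [0->2 ok]
  13: obs=x cand={0} pick 0 [2->0 ok]
  14: obs=z cand={2,3,4} pick 4 [0->4 ok]

0,1,3,3,3,3,3,3,2,0,4,0,2,0,4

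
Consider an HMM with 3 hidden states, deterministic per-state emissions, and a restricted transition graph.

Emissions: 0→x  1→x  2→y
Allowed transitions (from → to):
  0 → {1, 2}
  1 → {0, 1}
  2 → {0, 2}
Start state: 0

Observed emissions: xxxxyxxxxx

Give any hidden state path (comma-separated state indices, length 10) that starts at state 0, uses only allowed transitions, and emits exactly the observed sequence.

0,1,1,0,2,0,1,0,1,1

  0: obs=x cand={0,1} pick 0 [start]
  1: obs=x cand={0,1} pick 1 [0->1 ok]
  2: obs=x cand={0,1} pick 1 [1->1 ok]
  3: obs=x cand={0,1} pick 0 [1->0 ok]
  4: obs=y cand={2} pick 2 [0->2 ok]
  5: obs=x cand={0,1} pick 0 [2->0 ok]
  6: obs=x cand={0,1} pick 1 [0->1 ok]
  7: obs=x cand={0,1} pick 0 [1->0 ok]
  8: obs=x cand={0,1} pick 1 [0->1 ok]
  9: obs=x cand={0,1} pick 1 [1->1 ok]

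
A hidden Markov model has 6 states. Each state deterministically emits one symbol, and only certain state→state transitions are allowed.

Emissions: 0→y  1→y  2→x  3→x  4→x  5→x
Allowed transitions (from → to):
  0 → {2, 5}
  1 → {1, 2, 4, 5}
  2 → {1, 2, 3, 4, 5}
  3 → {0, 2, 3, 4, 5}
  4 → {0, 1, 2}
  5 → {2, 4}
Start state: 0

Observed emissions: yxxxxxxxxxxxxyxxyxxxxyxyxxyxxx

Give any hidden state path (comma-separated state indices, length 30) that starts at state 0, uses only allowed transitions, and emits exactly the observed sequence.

0,2,5,4,2,3,5,2,3,3,2,5,4,1,5,4,0,2,3,2,2,1,4,0,2,4,0,2,3,3

  pos 0: y in {0,1}, choose 0; start
  pos 1: x in {2,3,4,5}, choose 2; 0->2 ok
  pos 2: x in {2,3,4,5}, choose 5; 2->5 ok
  pos 3: x in {2,3,4,5}, choose 4; 5->4 ok
  pos 4: x in {2,3,4,5}, choose 2; 4->2 ok
  pos 5: x in {2,3,4,5}, choose 3; 2->3 ok
  pos 6: x in {2,3,4,5}, choose 5; 3->5 ok
  pos 7: x in {2,3,4,5}, choose 2; 5->2 ok
  pos 8: x in {2,3,4,5}, choose 3; 2->3 ok
  pos 9: x in {2,3,4,5}, choose 3; 3->3 ok
  pos 10: x in {2,3,4,5}, choose 2; 3->2 ok
  pos 11: x in {2,3,4,5}, choose 5; 2->5 ok
  pos 12: x in {2,3,4,5}, choose 4; 5->4 ok
  pos 13: y in {0,1}, choose 1; 4->1 ok
  pos 14: x in {2,3,4,5}, choose 5; 1->5 ok
  pos 15: x in {2,3,4,5}, choose 4; 5->4 ok
  pos 16: y in {0,1}, choose 0; 4->0 ok
  pos 17: x in {2,3,4,5}, choose 2; 0->2 ok
  pos 18: x in {2,3,4,5}, choose 3; 2->3 ok
  pos 19: x in {2,3,4,5}, choose 2; 3->2 ok
  pos 20: x in {2,3,4,5}, choose 2; 2->2 ok
  pos 21: y in {0,1}, choose 1; 2->1 ok
  pos 22: x in {2,3,4,5}, choose 4; 1->4 ok
  pos 23: y in {0,1}, choose 0; 4->0 ok
  pos 24: x in {2,3,4,5}, choose 2; 0->2 ok
  pos 25: x in {2,3,4,5}, choose 4; 2->4 ok
  pos 26: y in {0,1}, choose 0; 4->0 ok
  pos 27: x in {2,3,4,5}, choose 2; 0->2 ok
  pos 28: x in {2,3,4,5}, choose 3; 2->3 ok
  pos 29: x in {2,3,4,5}, choose 3; 3->3 ok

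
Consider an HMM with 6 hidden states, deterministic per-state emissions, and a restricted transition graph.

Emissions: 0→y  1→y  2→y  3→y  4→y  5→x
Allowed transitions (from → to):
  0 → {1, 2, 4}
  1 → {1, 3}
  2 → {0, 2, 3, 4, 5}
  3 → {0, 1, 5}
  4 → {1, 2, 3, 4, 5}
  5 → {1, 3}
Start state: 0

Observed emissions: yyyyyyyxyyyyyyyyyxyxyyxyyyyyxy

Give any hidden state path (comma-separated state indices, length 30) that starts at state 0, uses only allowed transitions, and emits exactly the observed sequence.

0,4,4,3,0,2,3,5,1,3,0,2,0,1,1,1,3,5,3,5,1,3,5,1,3,0,1,3,5,3

  pos 0: y in {0,1,2,3,4}, choose 0; start
  pos 1: y in {0,1,2,3,4}, choose 4; 0->4 ok
  pos 2: y in {0,1,2,3,4}, choose 4; 4->4 ok
  pos 3: y in {0,1,2,3,4}, choose 3; 4->3 ok
  pos 4: y in {0,1,2,3,4}, choose 0; 3->0 ok
  pos 5: y in {0,1,2,3,4}, choose 2; 0->2 ok
  pos 6: y in {0,1,2,3,4}, choose 3; 2->3 ok
  pos 7: x in {5}, choose 5; 3->5 ok
  pos 8: y in {0,1,2,3,4}, choose 1; 5->1 ok
  pos 9: y in {0,1,2,3,4}, choose 3; 1->3 ok
  pos 10: y in {0,1,2,3,4}, choose 0; 3->0 ok
  pos 11: y in {0,1,2,3,4}, choose 2; 0->2 ok
  pos 12: y in {0,1,2,3,4}, choose 0; 2->0 ok
  pos 13: y in {0,1,2,3,4}, choose 1; 0->1 ok
  pos 14: y in {0,1,2,3,4}, choose 1; 1->1 ok
  pos 15: y in {0,1,2,3,4}, choose 1; 1->1 ok
  pos 16: y in {0,1,2,3,4}, choose 3; 1->3 ok
  pos 17: x in {5}, choose 5; 3->5 ok
  pos 18: y in {0,1,2,3,4}, choose 3; 5->3 ok
  pos 19: x in {5}, choose 5; 3->5 ok
  pos 20: y in {0,1,2,3,4}, choose 1; 5->1 ok
  pos 21: y in {0,1,2,3,4}, choose 3; 1->3 ok
  pos 22: x in {5}, choose 5; 3->5 ok
  pos 23: y in {0,1,2,3,4}, choose 1; 5->1 ok
  pos 24: y in {0,1,2,3,4}, choose 3; 1->3 ok
  pos 25: y in {0,1,2,3,4}, choose 0; 3->0 ok
  pos 26: y in {0,1,2,3,4}, choose 1; 0->1 ok
  pos 27: y in {0,1,2,3,4}, choose 3; 1->3 ok
  pos 28: x in {5}, choose 5; 3->5 ok
  pos 29: y in {0,1,2,3,4}, choose 3; 5->3 ok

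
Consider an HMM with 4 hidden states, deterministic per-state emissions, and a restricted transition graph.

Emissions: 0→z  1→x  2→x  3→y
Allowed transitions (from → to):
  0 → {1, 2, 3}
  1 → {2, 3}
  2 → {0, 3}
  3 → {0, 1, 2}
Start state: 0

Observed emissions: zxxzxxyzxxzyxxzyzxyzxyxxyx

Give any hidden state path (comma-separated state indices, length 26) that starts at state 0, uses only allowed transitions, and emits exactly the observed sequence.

  t0 'z' -> {0}, take 0 (start)
  t1 'x' -> {1,2}, take 1 (0->1 ok)
  t2 'x' -> {1,2}, take 2 (1->2 ok)
  t3 'z' -> {0}, take 0 (2->0 ok)
  t4 'x' -> {1,2}, take 1 (0->1 ok)
  t5 'x' -> {1,2}, take 2 (1->2 ok)
  t6 'y' -> {3}, take 3 (2->3 ok)
  t7 'z' -> {0}, take 0 (3->0 ok)
  t8 'x' -> {1,2}, take 1 (0->1 ok)
  t9 'x' -> {1,2}, take 2 (1->2 ok)
  t10 'z' -> {0}, take 0 (2->0 ok)
  t11 'y' -> {3}, take 3 (0->3 ok)
  t12 'x' -> {1,2}, take 1 (3->1 ok)
  t13 'x' -> {1,2}, take 2 (1->2 ok)
  t14 'z' -> {0}, take 0 (2->0 ok)
  t15 'y' -> {3}, take 3 (0->3 ok)
  t16 'z' -> {0}, take 0 (3->0 ok)
  t17 'x' -> {1,2}, take 2 (0->2 ok)
  t18 'y' -> {3}, take 3 (2->3 ok)
  t19 'z' -> {0}, take 0 (3->0 ok)
  t20 'x' -> {1,2}, take 1 (0->1 ok)
  t21 'y' -> {3}, take 3 (1->3 ok)
  t22 'x' -> {1,2}, take 1 (3->1 ok)
  t23 'x' -> {1,2}, take 2 (1->2 ok)
  t24 'y' -> {3}, take 3 (2->3 ok)
  t25 'x' -> {1,2}, take 2 (3->2 ok)

0,1,2,0,1,2,3,0,1,2,0,3,1,2,0,3,0,2,3,0,1,3,1,2,3,2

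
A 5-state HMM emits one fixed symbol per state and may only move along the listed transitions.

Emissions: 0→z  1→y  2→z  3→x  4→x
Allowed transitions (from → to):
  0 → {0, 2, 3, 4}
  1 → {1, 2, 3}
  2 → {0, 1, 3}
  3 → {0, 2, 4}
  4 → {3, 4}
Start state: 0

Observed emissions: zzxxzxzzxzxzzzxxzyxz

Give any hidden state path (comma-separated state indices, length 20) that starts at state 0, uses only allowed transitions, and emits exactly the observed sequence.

  pos 0: z in {0,2}, choose 0; start
  pos 1: z in {0,2}, choose 0; 0->0 ok
  pos 2: x in {3,4}, choose 4; 0->4 ok
  pos 3: x in {3,4}, choose 3; 4->3 ok
  pos 4: z in {0,2}, choose 2; 3->2 ok
  pos 5: x in {3,4}, choose 3; 2->3 ok
  pos 6: z in {0,2}, choose 0; 3->0 ok
  pos 7: z in {0,2}, choose 0; 0->0 ok
  pos 8: x in {3,4}, choose 3; 0->3 ok
  pos 9: z in {0,2}, choose 0; 3->0 ok
  pos 10: x in {3,4}, choose 3; 0->3 ok
  pos 11: z in {0,2}, choose 0; 3->0 ok
  pos 12: z in {0,2}, choose 0; 0->0 ok
  pos 13: z in {0,2}, choose 0; 0->0 ok
  pos 14: x in {3,4}, choose 4; 0->4 ok
  pos 15: x in {3,4}, choose 3; 4->3 ok
  pos 16: z in {0,2}, choose 2; 3->2 ok
  pos 17: y in {1}, choose 1; 2->1 ok
  pos 18: x in {3,4}, choose 3; 1->3 ok
  pos 19: z in {0,2}, choose 2; 3->2 ok

0,0,4,3,2,3,0,0,3,0,3,0,0,0,4,3,2,1,3,2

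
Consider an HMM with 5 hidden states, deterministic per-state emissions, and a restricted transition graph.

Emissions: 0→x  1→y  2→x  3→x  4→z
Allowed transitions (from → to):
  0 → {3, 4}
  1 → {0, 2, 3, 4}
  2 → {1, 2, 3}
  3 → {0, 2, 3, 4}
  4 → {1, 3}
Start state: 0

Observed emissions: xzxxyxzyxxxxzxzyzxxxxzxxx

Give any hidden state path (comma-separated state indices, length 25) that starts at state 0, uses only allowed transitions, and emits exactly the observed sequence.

  pos 0: x in {0,2,3}, choose 0; start
  pos 1: z in {4}, choose 4; 0->4 ok
  pos 2: x in {0,2,3}, choose 3; 4->3 ok
  pos 3: x in {0,2,3}, choose 2; 3->2 ok
  pos 4: y in {1}, choose 1; 2->1 ok
  pos 5: x in {0,2,3}, choose 0; 1->0 ok
  pos 6: z in {4}, choose 4; 0->4 ok
  pos 7: y in {1}, choose 1; 4->1 ok
  pos 8: x in {0,2,3}, choose 0; 1->0 ok
  pos 9: x in {0,2,3}, choose 3; 0->3 ok
  pos 10: x in {0,2,3}, choose 0; 3->0 ok
  pos 11: x in {0,2,3}, choose 3; 0->3 ok
  pos 12: z in {4}, choose 4; 3->4 ok
  pos 13: x in {0,2,3}, choose 3; 4->3 ok
  pos 14: z in {4}, choose 4; 3->4 ok
  pos 15: y in {1}, choose 1; 4->1 ok
  pos 16: z in {4}, choose 4; 1->4 ok
  pos 17: x in {0,2,3}, choose 3; 4->3 ok
  pos 18: x in {0,2,3}, choose 2; 3->2 ok
  pos 19: x in {0,2,3}, choose 3; 2->3 ok
  pos 20: x in {0,2,3}, choose 3; 3->3 ok
  pos 21: z in {4}, choose 4; 3->4 ok
  pos 22: x in {0,2,3}, choose 3; 4->3 ok
  pos 23: x in {0,2,3}, choose 2; 3->2 ok
  pos 24: x in {0,2,3}, choose 2; 2->2 ok

0,4,3,2,1,0,4,1,0,3,0,3,4,3,4,1,4,3,2,3,3,4,3,2,2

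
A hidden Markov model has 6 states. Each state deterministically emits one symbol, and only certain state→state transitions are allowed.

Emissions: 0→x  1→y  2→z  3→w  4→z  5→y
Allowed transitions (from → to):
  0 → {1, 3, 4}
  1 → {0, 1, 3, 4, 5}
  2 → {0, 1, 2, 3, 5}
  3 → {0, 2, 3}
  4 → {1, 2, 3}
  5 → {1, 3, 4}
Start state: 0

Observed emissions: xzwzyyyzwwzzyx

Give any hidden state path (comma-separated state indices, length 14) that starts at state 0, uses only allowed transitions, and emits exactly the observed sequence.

  pos 0: x in {0}, choose 0; start
  pos 1: z in {2,4}, choose 4; 0->4 ok
  pos 2: w in {3}, choose 3; 4->3 ok
  pos 3: z in {2,4}, choose 2; 3->2 ok
  pos 4: y in {1,5}, choose 1; 2->1 ok
  pos 5: y in {1,5}, choose 1; 1->1 ok
  pos 6: y in {1,5}, choose 1; 1->1 ok
  pos 7: z in {2,4}, choose 4; 1->4 ok
  pos 8: w in {3}, choose 3; 4->3 ok
  pos 9: w in {3}, choose 3; 3->3 ok
  pos 10: z in {2,4}, choose 2; 3->2 ok
  pos 11: z in {2,4}, choose 2; 2->2 ok
  pos 12: y in {1,5}, choose 1; 2->1 ok
  pos 13: x in {0}, choose 0; 1->0 ok

0,4,3,2,1,1,1,4,3,3,2,2,1,0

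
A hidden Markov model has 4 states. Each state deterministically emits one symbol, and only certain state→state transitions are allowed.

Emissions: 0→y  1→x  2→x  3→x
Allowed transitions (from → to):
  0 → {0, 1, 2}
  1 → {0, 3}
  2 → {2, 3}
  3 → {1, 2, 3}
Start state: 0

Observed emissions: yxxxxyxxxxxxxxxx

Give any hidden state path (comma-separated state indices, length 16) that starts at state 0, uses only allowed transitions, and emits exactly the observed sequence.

  pos 0: y in {0}, choose 0; start
  pos 1: x in {1,2,3}, choose 2; 0->2 ok
  pos 2: x in {1,2,3}, choose 3; 2->3 ok
  pos 3: x in {1,2,3}, choose 3; 3->3 ok
  pos 4: x in {1,2,3}, choose 1; 3->1 ok
  pos 5: y in {0}, choose 0; 1->0 ok
  pos 6: x in {1,2,3}, choose 1; 0->1 ok
  pos 7: x in {1,2,3}, choose 3; 1->3 ok
  pos 8: x in {1,2,3}, choose 2; 3->2 ok
  pos 9: x in {1,2,3}, choose 3; 2->3 ok
  pos 10: x in {1,2,3}, choose 2; 3->2 ok
  pos 11: x in {1,2,3}, choose 2; 2->2 ok
  pos 12: x in {1,2,3}, choose 3; 2->3 ok
  pos 13: x in {1,2,3}, choose 1; 3->1 ok
  pos 14: x in {1,2,3}, choose 3; 1->3 ok
  pos 15: x in {1,2,3}, choose 1; 3->1 ok

0,2,3,3,1,0,1,3,2,3,2,2,3,1,3,1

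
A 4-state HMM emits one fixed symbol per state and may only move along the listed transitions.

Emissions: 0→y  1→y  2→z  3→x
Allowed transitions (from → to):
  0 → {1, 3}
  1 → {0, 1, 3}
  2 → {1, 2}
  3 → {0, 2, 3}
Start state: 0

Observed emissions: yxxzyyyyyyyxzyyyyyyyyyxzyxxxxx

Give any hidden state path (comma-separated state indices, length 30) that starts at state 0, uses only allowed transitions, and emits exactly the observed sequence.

  0: obs=y cand={0,1} pick 0 [start]
  1: obs=x cand={3} pick 3 [0->3 ok]
  2: obs=x cand={3} pick 3 [3->3 ok]
  3: obs=z cand={2} pick 2 [3->2 ok]
  4: obs=y cand={0,1} pick 1 [2->1 ok]
  5: obs=y cand={0,1} pick 0 [1->0 ok]
  6: obs=y cand={0,1} pick 1 [0->1 ok]
  7: obs=y cand={0,1} pick 1 [1->1 ok]
  8: obs=y cand={0,1} pick 1 [1->1 ok]
  9: obs=y cand={0,1} pick 1 [1->1 ok]
  10: obs=y cand={0,1} pick 0 [1->0 ok]
  11: obs=x cand={3} pick 3 [0->3 ok]
  12: obs=z cand={2} pick 2 [3->2 ok]
  13: obs=y cand={0,1} pick 1 [2->1 ok]
  14: obs=y cand={0,1} pick 1 [1->1 ok]
  15: obs=y cand={0,1} pick 0 [1->0 ok]
  16: obs=y cand={0,1} pick 1 [0->1 ok]
  17: obs=y cand={0,1} pick 0 [1->0 ok]
  18: obs=y cand={0,1} pick 1 [0->1 ok]
  19: obs=y cand={0,1} pick 0 [1->0 ok]
  20: obs=y cand={0,1} pick 1 [0->1 ok]
  21: obs=y cand={0,1} pick 0 [1->0 ok]
  22: obs=x cand={3} pick 3 [0->3 ok]
  23: obs=z cand={2} pick 2 [3->2 ok]
  24: obs=y cand={0,1} pick 1 [2->1 ok]
  25: obs=x cand={3} pick 3 [1->3 ok]
  26: obs=x cand={3} pick 3 [3->3 ok]
  27: obs=x cand={3} pick 3 [3->3 ok]
  28: obs=x cand={3} pick 3 [3->3 ok]
  29: obs=x cand={3} pick 3 [3->3 ok]

0,3,3,2,1,0,1,1,1,1,0,3,2,1,1,0,1,0,1,0,1,0,3,2,1,3,3,3,3,3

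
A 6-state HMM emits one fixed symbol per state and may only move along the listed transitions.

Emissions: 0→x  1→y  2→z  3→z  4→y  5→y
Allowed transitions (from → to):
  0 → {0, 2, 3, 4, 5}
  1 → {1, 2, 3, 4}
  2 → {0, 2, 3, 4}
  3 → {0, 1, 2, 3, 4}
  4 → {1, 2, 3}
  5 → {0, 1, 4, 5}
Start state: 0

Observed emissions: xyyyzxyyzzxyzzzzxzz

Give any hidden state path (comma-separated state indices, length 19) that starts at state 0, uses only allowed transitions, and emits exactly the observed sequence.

  0: obs=x cand={0} pick 0 [start]
  1: obs=y cand={1,4,5} pick 5 [0->5 ok]
  2: obs=y cand={1,4,5} pick 1 [5->1 ok]
  3: obs=y cand={1,4,5} pick 1 [1->1 ok]
  4: obs=z cand={2,3} pick 2 [1->2 ok]
  5: obs=x cand={0} pick 0 [2->0 ok]
  6: obs=y cand={1,4,5} pick 5 [0->5 ok]
  7: obs=y cand={1,4,5} pick 1 [5->1 ok]
  8: obs=z cand={2,3} pick 2 [1->2 ok]
  9: obs=z cand={2,3} pick 3 [2->3 ok]
  10: obs=x cand={0} pick 0 [3->0 ok]
  11: obs=y cand={1,4,5} pick 4 [0->4 ok]
  12: obs=z cand={2,3} pick 2 [4->2 ok]
  13: obs=z cand={2,3} pick 2 [2->2 ok]
  14: obs=z cand={2,3} pick 2 [2->2 ok]
  15: obs=z cand={2,3} pick 2 [2->2 ok]
  16: obs=x cand={0} pick 0 [2->0 ok]
  17: obs=z cand={2,3} pick 3 [0->3 ok]
  18: obs=z cand={2,3} pick 3 [3->3 ok]

0,5,1,1,2,0,5,1,2,3,0,4,2,2,2,2,0,3,3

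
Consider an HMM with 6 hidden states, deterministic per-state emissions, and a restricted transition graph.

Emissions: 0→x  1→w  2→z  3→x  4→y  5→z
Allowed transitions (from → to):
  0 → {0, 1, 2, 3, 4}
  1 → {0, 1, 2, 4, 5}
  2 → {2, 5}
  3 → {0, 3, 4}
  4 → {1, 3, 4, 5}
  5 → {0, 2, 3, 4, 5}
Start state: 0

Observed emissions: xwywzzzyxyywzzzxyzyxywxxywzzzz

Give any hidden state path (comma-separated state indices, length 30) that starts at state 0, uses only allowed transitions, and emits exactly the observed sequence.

  t0 'x' -> {0,3}, take 0 (start)
  t1 'w' -> {1}, take 1 (0->1 ok)
  t2 'y' -> {4}, take 4 (1->4 ok)
  t3 'w' -> {1}, take 1 (4->1 ok)
  t4 'z' -> {2,5}, take 2 (1->2 ok)
  t5 'z' -> {2,5}, take 5 (2->5 ok)
  t6 'z' -> {2,5}, take 5 (5->5 ok)
  t7 'y' -> {4}, take 4 (5->4 ok)
  t8 'x' -> {0,3}, take 3 (4->3 ok)
  t9 'y' -> {4}, take 4 (3->4 ok)
  t10 'y' -> {4}, take 4 (4->4 ok)
  t11 'w' -> {1}, take 1 (4->1 ok)
  t12 'z' -> {2,5}, take 2 (1->2 ok)
  t13 'z' -> {2,5}, take 2 (2->2 ok)
  t14 'z' -> {2,5}, take 5 (2->5 ok)
  t15 'x' -> {0,3}, take 3 (5->3 ok)
  t16 'y' -> {4}, take 4 (3->4 ok)
  t17 'z' -> {2,5}, take 5 (4->5 ok)
  t18 'y' -> {4}, take 4 (5->4 ok)
  t19 'x' -> {0,3}, take 3 (4->3 ok)
  t20 'y' -> {4}, take 4 (3->4 ok)
  t21 'w' -> {1}, take 1 (4->1 ok)
  t22 'x' -> {0,3}, take 0 (1->0 ok)
  t23 'x' -> {0,3}, take 3 (0->3 ok)
  t24 'y' -> {4}, take 4 (3->4 ok)
  t25 'w' -> {1}, take 1 (4->1 ok)
  t26 'z' -> {2,5}, take 2 (1->2 ok)
  t27 'z' -> {2,5}, take 2 (2->2 ok)
  t28 'z' -> {2,5}, take 5 (2->5 ok)
  t29 'z' -> {2,5}, take 2 (5->2 ok)

0,1,4,1,2,5,5,4,3,4,4,1,2,2,5,3,4,5,4,3,4,1,0,3,4,1,2,2,5,2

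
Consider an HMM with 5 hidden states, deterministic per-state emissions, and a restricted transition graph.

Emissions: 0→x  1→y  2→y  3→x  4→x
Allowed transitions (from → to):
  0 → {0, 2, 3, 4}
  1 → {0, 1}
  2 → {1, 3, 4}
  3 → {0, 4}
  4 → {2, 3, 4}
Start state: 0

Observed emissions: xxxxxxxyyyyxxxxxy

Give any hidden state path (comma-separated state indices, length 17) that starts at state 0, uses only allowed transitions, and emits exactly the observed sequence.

  pos 0: x in {0,3,4}, choose 0; start
  pos 1: x in {0,3,4}, choose 3; 0->3 ok
  pos 2: x in {0,3,4}, choose 4; 3->4 ok
  pos 3: x in {0,3,4}, choose 3; 4->3 ok
  pos 4: x in {0,3,4}, choose 0; 3->0 ok
  pos 5: x in {0,3,4}, choose 3; 0->3 ok
  pos 6: x in {0,3,4}, choose 0; 3->0 ok
  pos 7: y in {1,2}, choose 2; 0->2 ok
  pos 8: y in {1,2}, choose 1; 2->1 ok
  pos 9: y in {1,2}, choose 1; 1->1 ok
  pos 10: y in {1,2}, choose 1; 1->1 ok
  pos 11: x in {0,3,4}, choose 0; 1->0 ok
  pos 12: x in {0,3,4}, choose 3; 0->3 ok
  pos 13: x in {0,3,4}, choose 0; 3->0 ok
  pos 14: x in {0,3,4}, choose 0; 0->0 ok
  pos 15: x in {0,3,4}, choose 4; 0->4 ok
  pos 16: y in {1,2}, choose 2; 4->2 ok

0,3,4,3,0,3,0,2,1,1,1,0,3,0,0,4,2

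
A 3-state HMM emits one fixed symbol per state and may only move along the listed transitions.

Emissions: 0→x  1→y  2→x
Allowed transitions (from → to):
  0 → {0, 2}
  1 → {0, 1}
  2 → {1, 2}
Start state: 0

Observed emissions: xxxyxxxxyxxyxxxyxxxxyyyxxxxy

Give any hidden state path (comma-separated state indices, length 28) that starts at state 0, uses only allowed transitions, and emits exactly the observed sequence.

0,2,2,1,0,0,0,2,1,0,2,1,0,0,2,1,0,2,2,2,1,1,1,0,0,2,2,1

  0: obs=x cand={0,2} pick 0 [start]
  1: obs=x cand={0,2} pick 2 [0->2 ok]
  2: obs=x cand={0,2} pick 2 [2->2 ok]
  3: obs=y cand={1} pick 1 [2->1 ok]
  4: obs=x cand={0,2} pick 0 [1->0 ok]
  5: obs=x cand={0,2} pick 0 [0->0 ok]
  6: obs=x cand={0,2} pick 0 [0->0 ok]
  7: obs=x cand={0,2} pick 2 [0->2 ok]
  8: obs=y cand={1} pick 1 [2->1 ok]
  9: obs=x cand={0,2} pick 0 [1->0 ok]
  10: obs=x cand={0,2} pick 2 [0->2 ok]
  11: obs=y cand={1} pick 1 [2->1 ok]
  12: obs=x cand={0,2} pick 0 [1->0 ok]
  13: obs=x cand={0,2} pick 0 [0->0 ok]
  14: obs=x cand={0,2} pick 2 [0->2 ok]
  15: obs=y cand={1} pick 1 [2->1 ok]
  16: obs=x cand={0,2} pick 0 [1->0 ok]
  17: obs=x cand={0,2} pick 2 [0->2 ok]
  18: obs=x cand={0,2} pick 2 [2->2 ok]
  19: obs=x cand={0,2} pick 2 [2->2 ok]
  20: obs=y cand={1} pick 1 [2->1 ok]
  21: obs=y cand={1} pick 1 [1->1 ok]
  22: obs=y cand={1} pick 1 [1->1 ok]
  23: obs=x cand={0,2} pick 0 [1->0 ok]
  24: obs=x cand={0,2} pick 0 [0->0 ok]
  25: obs=x cand={0,2} pick 2 [0->2 ok]
  26: obs=x cand={0,2} pick 2 [2->2 ok]
  27: obs=y cand={1} pick 1 [2->1 ok]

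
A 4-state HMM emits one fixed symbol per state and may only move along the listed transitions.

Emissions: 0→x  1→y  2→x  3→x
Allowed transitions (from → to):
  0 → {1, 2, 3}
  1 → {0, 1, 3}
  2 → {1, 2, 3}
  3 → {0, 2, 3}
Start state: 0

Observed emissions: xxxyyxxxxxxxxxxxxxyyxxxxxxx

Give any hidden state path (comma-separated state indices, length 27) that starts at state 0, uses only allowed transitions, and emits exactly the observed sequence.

0,3,2,1,1,3,3,2,3,3,3,2,2,2,3,0,3,0,1,1,3,0,3,3,3,3,0

  pos 0: x in {0,2,3}, choose 0; start
  pos 1: x in {0,2,3}, choose 3; 0->3 ok
  pos 2: x in {0,2,3}, choose 2; 3->2 ok
  pos 3: y in {1}, choose 1; 2->1 ok
  pos 4: y in {1}, choose 1; 1->1 ok
  pos 5: x in {0,2,3}, choose 3; 1->3 ok
  pos 6: x in {0,2,3}, choose 3; 3->3 ok
  pos 7: x in {0,2,3}, choose 2; 3->2 ok
  pos 8: x in {0,2,3}, choose 3; 2->3 ok
  pos 9: x in {0,2,3}, choose 3; 3->3 ok
  pos 10: x in {0,2,3}, choose 3; 3->3 ok
  pos 11: x in {0,2,3}, choose 2; 3->2 ok
  pos 12: x in {0,2,3}, choose 2; 2->2 ok
  pos 13: x in {0,2,3}, choose 2; 2->2 ok
  pos 14: x in {0,2,3}, choose 3; 2->3 ok
  pos 15: x in {0,2,3}, choose 0; 3->0 ok
  pos 16: x in {0,2,3}, choose 3; 0->3 ok
  pos 17: x in {0,2,3}, choose 0; 3->0 ok
  pos 18: y in {1}, choose 1; 0->1 ok
  pos 19: y in {1}, choose 1; 1->1 ok
  pos 20: x in {0,2,3}, choose 3; 1->3 ok
  pos 21: x in {0,2,3}, choose 0; 3->0 ok
  pos 22: x in {0,2,3}, choose 3; 0->3 ok
  pos 23: x in {0,2,3}, choose 3; 3->3 ok
  pos 24: x in {0,2,3}, choose 3; 3->3 ok
  pos 25: x in {0,2,3}, choose 3; 3->3 ok
  pos 26: x in {0,2,3}, choose 0; 3->0 ok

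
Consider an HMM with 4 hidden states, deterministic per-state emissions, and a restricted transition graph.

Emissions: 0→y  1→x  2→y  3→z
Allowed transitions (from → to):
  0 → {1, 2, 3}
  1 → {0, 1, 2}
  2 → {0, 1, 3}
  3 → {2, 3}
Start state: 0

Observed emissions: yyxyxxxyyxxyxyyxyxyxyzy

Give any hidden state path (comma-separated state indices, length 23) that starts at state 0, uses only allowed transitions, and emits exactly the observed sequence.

  t0 'y' -> {0,2}, take 0 (start)
  t1 'y' -> {0,2}, take 2 (0->2 ok)
  t2 'x' -> {1}, take 1 (2->1 ok)
  t3 'y' -> {0,2}, take 0 (1->0 ok)
  t4 'x' -> {1}, take 1 (0->1 ok)
  t5 'x' -> {1}, take 1 (1->1 ok)
  t6 'x' -> {1}, take 1 (1->1 ok)
  t7 'y' -> {0,2}, take 2 (1->2 ok)
  t8 'y' -> {0,2}, take 0 (2->0 ok)
  t9 'x' -> {1}, take 1 (0->1 ok)
  t10 'x' -> {1}, take 1 (1->1 ok)
  t11 'y' -> {0,2}, take 0 (1->0 ok)
  t12 'x' -> {1}, take 1 (0->1 ok)
  t13 'y' -> {0,2}, take 2 (1->2 ok)
  t14 'y' -> {0,2}, take 0 (2->0 ok)
  t15 'x' -> {1}, take 1 (0->1 ok)
  t16 'y' -> {0,2}, take 2 (1->2 ok)
  t17 'x' -> {1}, take 1 (2->1 ok)
  t18 'y' -> {0,2}, take 2 (1->2 ok)
  t19 'x' -> {1}, take 1 (2->1 ok)
  t20 'y' -> {0,2}, take 0 (1->0 ok)
  t21 'z' -> {3}, take 3 (0->3 ok)
  t22 'y' -> {0,2}, take 2 (3->2 ok)

0,2,1,0,1,1,1,2,0,1,1,0,1,2,0,1,2,1,2,1,0,3,2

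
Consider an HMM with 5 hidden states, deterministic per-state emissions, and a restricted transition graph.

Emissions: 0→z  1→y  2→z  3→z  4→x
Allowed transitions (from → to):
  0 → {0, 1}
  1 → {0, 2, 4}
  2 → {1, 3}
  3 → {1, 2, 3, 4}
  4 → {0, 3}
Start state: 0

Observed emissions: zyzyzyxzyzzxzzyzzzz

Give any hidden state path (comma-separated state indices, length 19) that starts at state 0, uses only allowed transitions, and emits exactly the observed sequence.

0,1,2,1,2,1,4,0,1,2,3,4,0,0,1,0,0,0,0

  [0] z  {0,2,3}  => 0  start
  [1] y  {1}  => 1  0->1 ok
  [2] z  {0,2,3}  => 2  1->2 ok
  [3] y  {1}  => 1  2->1 ok
  [4] z  {0,2,3}  => 2  1->2 ok
  [5] y  {1}  => 1  2->1 ok
  [6] x  {4}  => 4  1->4 ok
  [7] z  {0,2,3}  => 0  4->0 ok
  [8] y  {1}  => 1  0->1 ok
  [9] z  {0,2,3}  => 2  1->2 ok
  [10] z  {0,2,3}  => 3  2->3 ok
  [11] x  {4}  => 4  3->4 ok
  [12] z  {0,2,3}  => 0  4->0 ok
  [13] z  {0,2,3}  => 0  0->0 ok
  [14] y  {1}  => 1  0->1 ok
  [15] z  {0,2,3}  => 0  1->0 ok
  [16] z  {0,2,3}  => 0  0->0 ok
  [17] z  {0,2,3}  => 0  0->0 ok
  [18] z  {0,2,3}  => 0  0->0 ok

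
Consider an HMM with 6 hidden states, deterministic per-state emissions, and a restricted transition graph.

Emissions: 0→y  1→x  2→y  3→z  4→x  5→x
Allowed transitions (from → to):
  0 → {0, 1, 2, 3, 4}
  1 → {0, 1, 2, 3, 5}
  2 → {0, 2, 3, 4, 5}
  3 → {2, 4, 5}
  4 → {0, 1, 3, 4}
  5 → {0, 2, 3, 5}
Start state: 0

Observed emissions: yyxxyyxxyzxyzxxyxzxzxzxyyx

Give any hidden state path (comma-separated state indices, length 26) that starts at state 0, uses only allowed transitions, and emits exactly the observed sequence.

  t0 'y' -> {0,2}, take 0 (start)
  t1 'y' -> {0,2}, take 2 (0->2 ok)
  t2 'x' -> {1,4,5}, take 5 (2->5 ok)
  t3 'x' -> {1,4,5}, take 5 (5->5 ok)
  t4 'y' -> {0,2}, take 2 (5->2 ok)
  t5 'y' -> {0,2}, take 0 (2->0 ok)
  t6 'x' -> {1,4,5}, take 1 (0->1 ok)
  t7 'x' -> {1,4,5}, take 5 (1->5 ok)
  t8 'y' -> {0,2}, take 2 (5->2 ok)
  t9 'z' -> {3}, take 3 (2->3 ok)
  t10 'x' -> {1,4,5}, take 5 (3->5 ok)
  t11 'y' -> {0,2}, take 2 (5->2 ok)
  t12 'z' -> {3}, take 3 (2->3 ok)
  t13 'x' -> {1,4,5}, take 4 (3->4 ok)
  t14 'x' -> {1,4,5}, take 1 (4->1 ok)
  t15 'y' -> {0,2}, take 0 (1->0 ok)
  t16 'x' -> {1,4,5}, take 1 (0->1 ok)
  t17 'z' -> {3}, take 3 (1->3 ok)
  t18 'x' -> {1,4,5}, take 4 (3->4 ok)
  t19 'z' -> {3}, take 3 (4->3 ok)
  t20 'x' -> {1,4,5}, take 4 (3->4 ok)
  t21 'z' -> {3}, take 3 (4->3 ok)
  t22 'x' -> {1,4,5}, take 5 (3->5 ok)
  t23 'y' -> {0,2}, take 0 (5->0 ok)
  t24 'y' -> {0,2}, take 0 (0->0 ok)
  t25 'x' -> {1,4,5}, take 1 (0->1 ok)

0,2,5,5,2,0,1,5,2,3,5,2,3,4,1,0,1,3,4,3,4,3,5,0,0,1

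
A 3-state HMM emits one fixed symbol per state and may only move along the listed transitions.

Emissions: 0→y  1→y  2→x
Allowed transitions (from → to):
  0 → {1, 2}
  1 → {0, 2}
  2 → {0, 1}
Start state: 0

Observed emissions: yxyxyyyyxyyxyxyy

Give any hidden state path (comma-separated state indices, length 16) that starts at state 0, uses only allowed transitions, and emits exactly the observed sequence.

0,2,1,2,1,0,1,0,2,0,1,2,0,2,1,0

  pos 0: y in {0,1}, choose 0; start
  pos 1: x in {2}, choose 2; 0->2 ok
  pos 2: y in {0,1}, choose 1; 2->1 ok
  pos 3: x in {2}, choose 2; 1->2 ok
  pos 4: y in {0,1}, choose 1; 2->1 ok
  pos 5: y in {0,1}, choose 0; 1->0 ok
  pos 6: y in {0,1}, choose 1; 0->1 ok
  pos 7: y in {0,1}, choose 0; 1->0 ok
  pos 8: x in {2}, choose 2; 0->2 ok
  pos 9: y in {0,1}, choose 0; 2->0 ok
  pos 10: y in {0,1}, choose 1; 0->1 ok
  pos 11: x in {2}, choose 2; 1->2 ok
  pos 12: y in {0,1}, choose 0; 2->0 ok
  pos 13: x in {2}, choose 2; 0->2 ok
  pos 14: y in {0,1}, choose 1; 2->1 ok
  pos 15: y in {0,1}, choose 0; 1->0 ok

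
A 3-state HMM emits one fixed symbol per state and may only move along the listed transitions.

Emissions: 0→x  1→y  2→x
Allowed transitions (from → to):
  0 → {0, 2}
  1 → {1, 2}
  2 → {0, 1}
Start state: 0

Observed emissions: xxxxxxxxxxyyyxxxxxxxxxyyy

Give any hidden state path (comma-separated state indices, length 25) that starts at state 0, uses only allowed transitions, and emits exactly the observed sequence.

0,0,2,0,2,0,2,0,0,2,1,1,1,2,0,0,2,0,2,0,0,2,1,1,1

  0: obs=x cand={0,2} pick 0 [start]
  1: obs=x cand={0,2} pick 0 [0->0 ok]
  2: obs=x cand={0,2} pick 2 [0->2 ok]
  3: obs=x cand={0,2} pick 0 [2->0 ok]
  4: obs=x cand={0,2} pick 2 [0->2 ok]
  5: obs=x cand={0,2} pick 0 [2->0 ok]
  6: obs=x cand={0,2} pick 2 [0->2 ok]
  7: obs=x cand={0,2} pick 0 [2->0 ok]
  8: obs=x cand={0,2} pick 0 [0->0 ok]
  9: obs=x cand={0,2} pick 2 [0->2 ok]
  10: obs=y cand={1} pick 1 [2->1 ok]
  11: obs=y cand={1} pick 1 [1->1 ok]
  12: obs=y cand={1} pick 1 [1->1 ok]
  13: obs=x cand={0,2} pick 2 [1->2 ok]
  14: obs=x cand={0,2} pick 0 [2->0 ok]
  15: obs=x cand={0,2} pick 0 [0->0 ok]
  16: obs=x cand={0,2} pick 2 [0->2 ok]
  17: obs=x cand={0,2} pick 0 [2->0 ok]
  18: obs=x cand={0,2} pick 2 [0->2 ok]
  19: obs=x cand={0,2} pick 0 [2->0 ok]
  20: obs=x cand={0,2} pick 0 [0->0 ok]
  21: obs=x cand={0,2} pick 2 [0->2 ok]
  22: obs=y cand={1} pick 1 [2->1 ok]
  23: obs=y cand={1} pick 1 [1->1 ok]
  24: obs=y cand={1} pick 1 [1->1 ok]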